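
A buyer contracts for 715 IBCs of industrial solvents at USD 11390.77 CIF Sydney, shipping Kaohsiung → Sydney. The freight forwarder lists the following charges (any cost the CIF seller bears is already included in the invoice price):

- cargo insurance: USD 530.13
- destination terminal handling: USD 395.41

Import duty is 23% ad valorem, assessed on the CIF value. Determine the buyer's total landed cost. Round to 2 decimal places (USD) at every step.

CIF: the seller pays costs through ocean freight and marine insurance to the destination port.
Already in the invoice (seller's account under CIF): insurance — exclude.
The CIF price already equals the CIF value: 11390.77
Import duty = 11390.77 × 23% = 2619.88
Buyer bears: destination terminal 395.41 + duty 2619.88 = 3015.29
Landed cost = invoice 11390.77 + 3015.29 = 14406.06

Total landed cost: USD 14406.06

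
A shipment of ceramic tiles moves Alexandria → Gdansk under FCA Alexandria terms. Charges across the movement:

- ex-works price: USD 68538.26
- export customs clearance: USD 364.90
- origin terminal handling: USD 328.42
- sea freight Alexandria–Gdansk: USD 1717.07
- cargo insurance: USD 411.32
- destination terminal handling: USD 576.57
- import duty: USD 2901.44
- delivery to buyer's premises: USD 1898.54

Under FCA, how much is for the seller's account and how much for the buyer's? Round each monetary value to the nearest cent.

FCA: the seller delivers export-cleared goods to the carrier; the buyer bears costs from that point.
Seller's account: goods 68538.26 + export clearance 364.90 = 68903.16
Buyer's account: origin terminal 328.42 + freight 1717.07 + insurance 411.32 + destination terminal 576.57 + duty 2901.44 + delivery 1898.54 = 7833.36

Seller: USD 68903.16; buyer: USD 7833.36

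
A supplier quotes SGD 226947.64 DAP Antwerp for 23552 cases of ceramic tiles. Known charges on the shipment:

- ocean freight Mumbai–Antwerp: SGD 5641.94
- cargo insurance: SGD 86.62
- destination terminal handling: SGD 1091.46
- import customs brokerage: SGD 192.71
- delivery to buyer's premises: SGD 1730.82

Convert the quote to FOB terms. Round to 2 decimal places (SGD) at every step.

FOB price: SGD 218396.80

Not relevant to the conversion: brokerage — on the buyer under both terms; not part of either seller's price.
From DAP to FOB, the seller no longer bears: freight, insurance, destination terminal, delivery.
FOB price = 226947.64 − 5641.94 − 86.62 − 1091.46 − 1730.82 = 218396.80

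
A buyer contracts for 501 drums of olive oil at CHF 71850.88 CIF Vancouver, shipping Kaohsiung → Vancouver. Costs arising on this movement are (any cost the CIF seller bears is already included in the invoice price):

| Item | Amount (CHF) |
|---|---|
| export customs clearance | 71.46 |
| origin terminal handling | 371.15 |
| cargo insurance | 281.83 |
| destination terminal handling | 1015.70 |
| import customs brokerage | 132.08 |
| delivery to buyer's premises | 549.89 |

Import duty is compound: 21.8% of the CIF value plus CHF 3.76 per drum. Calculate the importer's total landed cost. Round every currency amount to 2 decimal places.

CIF: the seller pays costs through ocean freight and marine insurance to the destination port.
Already in the invoice (seller's account under CIF): export clearance, origin terminal, insurance — exclude.
The CIF price already equals the CIF value: 71850.88
Ad valorem component: 71850.88 × 21.8% = 15663.49
Specific component: 501 × 3.76 = 1883.76
Import duty = 15663.49 + 1883.76 = 17547.25
Buyer bears: destination terminal 1015.70 + brokerage 132.08 + delivery 549.89 + duty 17547.25 = 19244.92
Landed cost = invoice 71850.88 + 19244.92 = 91095.80

Total landed cost: CHF 91095.80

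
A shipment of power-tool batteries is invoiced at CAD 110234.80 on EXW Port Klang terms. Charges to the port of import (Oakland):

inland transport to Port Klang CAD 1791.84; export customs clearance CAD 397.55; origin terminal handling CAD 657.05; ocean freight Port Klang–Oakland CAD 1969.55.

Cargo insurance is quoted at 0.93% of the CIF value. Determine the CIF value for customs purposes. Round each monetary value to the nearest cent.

CIF value: CAD 116130.81

Let C be the CIF value. C = EXW price + pre-shipment costs + freight + 0.93% × C
C − 0.93% × C = 110234.80 + 1791.84 + 397.55 + 657.05 + 1969.55
0.9907 × C = 115050.79
C = 115050.79 / 0.9907 = 116130.81
Insurance premium = 0.93% × 116130.81 = 1080.02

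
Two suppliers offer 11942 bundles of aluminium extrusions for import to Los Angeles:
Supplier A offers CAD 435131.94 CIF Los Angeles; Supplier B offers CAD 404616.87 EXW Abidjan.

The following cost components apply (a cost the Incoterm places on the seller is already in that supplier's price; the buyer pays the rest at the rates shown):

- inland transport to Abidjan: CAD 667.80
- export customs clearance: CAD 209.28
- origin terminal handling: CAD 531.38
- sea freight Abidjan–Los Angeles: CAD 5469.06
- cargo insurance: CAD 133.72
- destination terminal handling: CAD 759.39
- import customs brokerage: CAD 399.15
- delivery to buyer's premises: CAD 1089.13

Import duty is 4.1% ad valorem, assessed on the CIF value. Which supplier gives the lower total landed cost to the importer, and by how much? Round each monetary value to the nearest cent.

Supplier A (CIF):
The CIF price already equals the CIF value: 435131.94
Import duty = 435131.94 × 4.1% = 17840.41
Buyer bears (A): 759.39 + 399.15 + 1089.13 = 2247.67
Landed cost (A) = invoice 435131.94 + 2247.67 + duty 17840.41 = 455220.02
Supplier B (EXW):
CIF value = EXW price + inland to port + export clearance + origin terminal + freight + insurance = 404616.87 + 667.80 + 209.28 + 531.38 + 5469.06 + 133.72 = 411628.11
Import duty = 411628.11 × 4.1% = 16876.75
Buyer bears (B): 667.80 + 209.28 + 531.38 + 5469.06 + 133.72 + 759.39 + 399.15 + 1089.13 = 9258.91
Landed cost (B) = invoice 404616.87 + 9258.91 + duty 16876.75 = 430752.53
Difference = |455220.02 − 430752.53| = 24467.49

Supplier B is cheaper by CAD 24467.49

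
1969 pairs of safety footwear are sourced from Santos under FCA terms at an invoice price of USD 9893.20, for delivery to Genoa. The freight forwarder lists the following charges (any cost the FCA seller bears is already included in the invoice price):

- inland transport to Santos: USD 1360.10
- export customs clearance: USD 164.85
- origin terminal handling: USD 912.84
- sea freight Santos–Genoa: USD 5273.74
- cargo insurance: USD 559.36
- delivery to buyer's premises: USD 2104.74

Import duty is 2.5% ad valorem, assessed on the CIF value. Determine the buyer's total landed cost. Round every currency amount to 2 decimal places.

FCA: the seller delivers export-cleared goods to the carrier; the buyer bears costs from that point.
Already in the invoice (seller's account under FCA): inland to port, export clearance — exclude.
CIF value = FCA price + origin terminal + freight + insurance = 9893.20 + 912.84 + 5273.74 + 559.36 = 16639.14
Import duty = 16639.14 × 2.5% = 415.98
Buyer bears: origin terminal 912.84 + freight 5273.74 + insurance 559.36 + delivery 2104.74 + duty 415.98 = 9266.66
Landed cost = invoice 9893.20 + 9266.66 = 19159.86

Total landed cost: USD 19159.86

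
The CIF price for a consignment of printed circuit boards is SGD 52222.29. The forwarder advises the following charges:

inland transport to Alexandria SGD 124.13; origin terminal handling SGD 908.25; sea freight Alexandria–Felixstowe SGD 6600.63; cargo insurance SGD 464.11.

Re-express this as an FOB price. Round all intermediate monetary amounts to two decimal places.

Not relevant to the conversion: inland to port, origin terminal — on the seller under both CIF and FOB; already in the CIF price and stays in the FOB price.
From CIF to FOB, the seller no longer bears: freight, insurance.
FOB price = 52222.29 − 6600.63 − 464.11 = 45157.55

FOB price: SGD 45157.55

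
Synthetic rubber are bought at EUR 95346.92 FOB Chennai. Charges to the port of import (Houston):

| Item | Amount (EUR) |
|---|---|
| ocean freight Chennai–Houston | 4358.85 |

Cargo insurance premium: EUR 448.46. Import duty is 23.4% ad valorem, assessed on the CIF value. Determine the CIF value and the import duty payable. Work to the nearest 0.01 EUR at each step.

CIF = FOB price + freight + insurance
CIF = 95346.92 + 4358.85 + 448.46 = 100154.23
Import duty = 100154.23 × 23.4% = 23436.09

CIF value: EUR 100154.23; import duty: EUR 23436.09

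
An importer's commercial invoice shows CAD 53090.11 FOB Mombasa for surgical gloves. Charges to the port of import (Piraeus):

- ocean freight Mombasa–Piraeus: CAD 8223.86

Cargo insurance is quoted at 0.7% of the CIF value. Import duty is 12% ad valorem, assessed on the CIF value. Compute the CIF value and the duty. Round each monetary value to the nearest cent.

CIF value: CAD 61746.19; import duty: CAD 7409.54

Let C be the CIF value. C = FOB price + freight + 0.7% × C
C − 0.7% × C = 53090.11 + 8223.86
0.993 × C = 61313.97
C = 61313.97 / 0.993 = 61746.19
Insurance premium = 0.7% × 61746.19 = 432.22
Import duty = 61746.19 × 12% = 7409.54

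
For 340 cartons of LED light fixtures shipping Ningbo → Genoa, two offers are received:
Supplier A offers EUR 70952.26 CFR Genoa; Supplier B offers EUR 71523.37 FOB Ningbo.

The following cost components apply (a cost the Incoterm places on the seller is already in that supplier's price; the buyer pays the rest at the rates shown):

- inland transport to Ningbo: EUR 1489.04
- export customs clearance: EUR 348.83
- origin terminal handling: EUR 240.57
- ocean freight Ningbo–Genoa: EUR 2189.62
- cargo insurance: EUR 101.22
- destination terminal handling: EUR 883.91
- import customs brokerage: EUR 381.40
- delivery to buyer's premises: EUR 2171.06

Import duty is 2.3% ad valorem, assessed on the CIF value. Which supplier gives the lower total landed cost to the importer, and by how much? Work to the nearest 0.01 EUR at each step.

Supplier A is cheaper by EUR 2824.23

Supplier A (CFR):
CIF value = CFR price + insurance = 70952.26 + 101.22 = 71053.48
Import duty = 71053.48 × 2.3% = 1634.23
Buyer bears (A): 101.22 + 883.91 + 381.40 + 2171.06 = 3537.59
Landed cost (A) = invoice 70952.26 + 3537.59 + duty 1634.23 = 76124.08
Supplier B (FOB):
CIF value = FOB price + freight + insurance = 71523.37 + 2189.62 + 101.22 = 73814.21
Import duty = 73814.21 × 2.3% = 1697.73
Buyer bears (B): 2189.62 + 101.22 + 883.91 + 381.40 + 2171.06 = 5727.21
Landed cost (B) = invoice 71523.37 + 5727.21 + duty 1697.73 = 78948.31
Difference = |76124.08 − 78948.31| = 2824.23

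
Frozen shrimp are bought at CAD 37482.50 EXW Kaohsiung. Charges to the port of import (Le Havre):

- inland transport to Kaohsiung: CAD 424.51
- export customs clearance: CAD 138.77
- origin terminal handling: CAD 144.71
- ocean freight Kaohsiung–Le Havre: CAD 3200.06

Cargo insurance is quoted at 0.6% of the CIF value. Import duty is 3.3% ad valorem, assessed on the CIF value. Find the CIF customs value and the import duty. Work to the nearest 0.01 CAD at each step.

Let C be the CIF value. C = EXW price + pre-shipment costs + freight + 0.6% × C
C − 0.6% × C = 37482.50 + 424.51 + 138.77 + 144.71 + 3200.06
0.994 × C = 41390.55
C = 41390.55 / 0.994 = 41640.39
Insurance premium = 0.6% × 41640.39 = 249.84
Import duty = 41640.39 × 3.3% = 1374.13

CIF value: CAD 41640.39; import duty: CAD 1374.13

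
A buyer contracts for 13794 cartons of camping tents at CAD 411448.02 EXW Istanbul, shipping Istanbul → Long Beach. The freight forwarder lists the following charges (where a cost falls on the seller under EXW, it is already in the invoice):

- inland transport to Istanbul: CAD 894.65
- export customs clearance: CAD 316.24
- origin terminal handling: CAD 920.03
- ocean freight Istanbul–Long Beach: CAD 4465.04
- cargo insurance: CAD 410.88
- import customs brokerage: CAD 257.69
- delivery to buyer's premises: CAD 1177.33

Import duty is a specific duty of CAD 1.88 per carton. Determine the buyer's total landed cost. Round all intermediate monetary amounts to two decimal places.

Total landed cost: CAD 445822.60

EXW: the seller makes goods available at their premises; the buyer bears all onward costs.
CIF value = EXW price + inland to port + export clearance + origin terminal + freight + insurance = 411448.02 + 894.65 + 316.24 + 920.03 + 4465.04 + 410.88 = 418454.86
Import duty = 13794 × 1.88 = 25932.72
Buyer bears: inland to port 894.65 + export clearance 316.24 + origin terminal 920.03 + freight 4465.04 + insurance 410.88 + brokerage 257.69 + delivery 1177.33 + duty 25932.72 = 34374.58
Landed cost = invoice 411448.02 + 34374.58 = 445822.60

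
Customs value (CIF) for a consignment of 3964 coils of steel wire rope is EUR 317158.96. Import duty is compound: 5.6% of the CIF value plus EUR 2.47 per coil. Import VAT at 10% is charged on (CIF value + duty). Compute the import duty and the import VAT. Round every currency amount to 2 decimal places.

Import duty: EUR 27551.98; import VAT: EUR 34471.09

Ad valorem component: 317158.96 × 5.6% = 17760.90
Specific component: 3964 × 2.47 = 9791.08
Import duty = 17760.90 + 9791.08 = 27551.98
VAT base = CIF + duty = 317158.96 + 27551.98 = 344710.94
Import VAT = 344710.94 × 10% = 34471.09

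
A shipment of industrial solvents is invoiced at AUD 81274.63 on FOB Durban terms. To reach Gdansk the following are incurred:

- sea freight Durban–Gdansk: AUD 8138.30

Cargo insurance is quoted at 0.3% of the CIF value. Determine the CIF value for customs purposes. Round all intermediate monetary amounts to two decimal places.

Let C be the CIF value. C = FOB price + freight + 0.3% × C
C − 0.3% × C = 81274.63 + 8138.30
0.997 × C = 89412.93
C = 89412.93 / 0.997 = 89681.98
Insurance premium = 0.3% × 89681.98 = 269.05

CIF value: AUD 89681.98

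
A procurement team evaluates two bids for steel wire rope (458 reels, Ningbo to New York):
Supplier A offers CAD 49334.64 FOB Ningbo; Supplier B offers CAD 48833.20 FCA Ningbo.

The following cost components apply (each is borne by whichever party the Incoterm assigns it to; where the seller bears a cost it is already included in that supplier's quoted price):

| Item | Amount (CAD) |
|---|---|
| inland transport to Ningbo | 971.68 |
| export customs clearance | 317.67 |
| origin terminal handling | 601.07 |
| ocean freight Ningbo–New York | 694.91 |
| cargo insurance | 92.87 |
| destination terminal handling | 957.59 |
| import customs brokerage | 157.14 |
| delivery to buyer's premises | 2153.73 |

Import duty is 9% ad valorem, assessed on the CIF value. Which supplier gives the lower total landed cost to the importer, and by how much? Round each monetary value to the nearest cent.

Supplier A is cheaper by CAD 108.59

Supplier A (FOB):
CIF value = FOB price + freight + insurance = 49334.64 + 694.91 + 92.87 = 50122.42
Import duty = 50122.42 × 9% = 4511.02
Buyer bears (A): 694.91 + 92.87 + 957.59 + 157.14 + 2153.73 = 4056.24
Landed cost (A) = invoice 49334.64 + 4056.24 + duty 4511.02 = 57901.90
Supplier B (FCA):
CIF value = FCA price + origin terminal + freight + insurance = 48833.20 + 601.07 + 694.91 + 92.87 = 50222.05
Import duty = 50222.05 × 9% = 4519.98
Buyer bears (B): 601.07 + 694.91 + 92.87 + 957.59 + 157.14 + 2153.73 = 4657.31
Landed cost (B) = invoice 48833.20 + 4657.31 + duty 4519.98 = 58010.49
Difference = |57901.90 − 58010.49| = 108.59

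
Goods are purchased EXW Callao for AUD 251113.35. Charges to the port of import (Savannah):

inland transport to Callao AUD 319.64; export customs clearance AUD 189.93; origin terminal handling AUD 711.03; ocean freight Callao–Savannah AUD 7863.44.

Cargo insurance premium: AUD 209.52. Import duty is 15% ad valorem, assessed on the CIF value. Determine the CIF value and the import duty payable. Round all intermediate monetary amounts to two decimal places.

CIF = EXW price + pre-shipment costs + freight + insurance
CIF = 251113.35 + 319.64 + 189.93 + 711.03 + 7863.44 + 209.52 = 260406.91
Import duty = 260406.91 × 15% = 39061.04

CIF value: AUD 260406.91; import duty: AUD 39061.04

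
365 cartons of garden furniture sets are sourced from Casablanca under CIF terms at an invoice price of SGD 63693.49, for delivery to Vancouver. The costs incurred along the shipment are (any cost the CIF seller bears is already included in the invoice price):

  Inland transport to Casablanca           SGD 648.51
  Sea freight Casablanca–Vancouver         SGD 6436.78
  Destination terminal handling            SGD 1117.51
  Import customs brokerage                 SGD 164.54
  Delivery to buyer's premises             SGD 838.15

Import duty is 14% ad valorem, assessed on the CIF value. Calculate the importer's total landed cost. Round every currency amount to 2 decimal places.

CIF: the seller pays costs through ocean freight and marine insurance to the destination port.
Already in the invoice (seller's account under CIF): inland to port, freight — exclude.
The CIF price already equals the CIF value: 63693.49
Import duty = 63693.49 × 14% = 8917.09
Buyer bears: destination terminal 1117.51 + brokerage 164.54 + delivery 838.15 + duty 8917.09 = 11037.29
Landed cost = invoice 63693.49 + 11037.29 = 74730.78

Total landed cost: SGD 74730.78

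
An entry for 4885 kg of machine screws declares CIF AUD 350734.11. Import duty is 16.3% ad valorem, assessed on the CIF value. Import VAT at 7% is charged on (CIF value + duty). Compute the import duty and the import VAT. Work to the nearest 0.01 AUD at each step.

Import duty = 350734.11 × 16.3% = 57169.66
VAT base = CIF + duty = 350734.11 + 57169.66 = 407903.77
Import VAT = 407903.77 × 7% = 28553.26

Import duty: AUD 57169.66; import VAT: AUD 28553.26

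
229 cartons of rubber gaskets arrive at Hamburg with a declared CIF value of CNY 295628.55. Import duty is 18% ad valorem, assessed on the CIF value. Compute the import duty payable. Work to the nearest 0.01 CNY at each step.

Import duty: CNY 53213.14

Import duty = 295628.55 × 18% = 53213.14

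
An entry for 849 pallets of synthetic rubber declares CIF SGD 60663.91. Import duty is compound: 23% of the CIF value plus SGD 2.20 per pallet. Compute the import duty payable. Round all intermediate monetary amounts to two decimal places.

Import duty: SGD 15820.50

Ad valorem component: 60663.91 × 23% = 13952.70
Specific component: 849 × 2.20 = 1867.80
Import duty = 13952.70 + 1867.80 = 15820.50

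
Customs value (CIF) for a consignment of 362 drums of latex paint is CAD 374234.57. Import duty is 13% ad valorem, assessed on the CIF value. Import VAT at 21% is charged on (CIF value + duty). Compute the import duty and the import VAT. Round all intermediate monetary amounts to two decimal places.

Import duty = 374234.57 × 13% = 48650.49
VAT base = CIF + duty = 374234.57 + 48650.49 = 422885.06
Import VAT = 422885.06 × 21% = 88805.86

Import duty: CAD 48650.49; import VAT: CAD 88805.86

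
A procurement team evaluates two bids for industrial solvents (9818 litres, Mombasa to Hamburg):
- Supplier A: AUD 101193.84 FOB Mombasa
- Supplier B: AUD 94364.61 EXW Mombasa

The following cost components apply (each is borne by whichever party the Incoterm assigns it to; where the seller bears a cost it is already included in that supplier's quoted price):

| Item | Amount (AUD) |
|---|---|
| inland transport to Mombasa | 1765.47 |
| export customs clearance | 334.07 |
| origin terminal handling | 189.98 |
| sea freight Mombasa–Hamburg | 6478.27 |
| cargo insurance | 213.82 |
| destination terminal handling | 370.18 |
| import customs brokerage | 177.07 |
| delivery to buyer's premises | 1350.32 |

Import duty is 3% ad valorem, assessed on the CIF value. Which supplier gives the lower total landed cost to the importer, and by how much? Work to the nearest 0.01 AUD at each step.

Supplier B is cheaper by AUD 4675.90

Supplier A (FOB):
CIF value = FOB price + freight + insurance = 101193.84 + 6478.27 + 213.82 = 107885.93
Import duty = 107885.93 × 3% = 3236.58
Buyer bears (A): 6478.27 + 213.82 + 370.18 + 177.07 + 1350.32 = 8589.66
Landed cost (A) = invoice 101193.84 + 8589.66 + duty 3236.58 = 113020.08
Supplier B (EXW):
CIF value = EXW price + inland to port + export clearance + origin terminal + freight + insurance = 94364.61 + 1765.47 + 334.07 + 189.98 + 6478.27 + 213.82 = 103346.22
Import duty = 103346.22 × 3% = 3100.39
Buyer bears (B): 1765.47 + 334.07 + 189.98 + 6478.27 + 213.82 + 370.18 + 177.07 + 1350.32 = 10879.18
Landed cost (B) = invoice 94364.61 + 10879.18 + duty 3100.39 = 108344.18
Difference = |113020.08 − 108344.18| = 4675.90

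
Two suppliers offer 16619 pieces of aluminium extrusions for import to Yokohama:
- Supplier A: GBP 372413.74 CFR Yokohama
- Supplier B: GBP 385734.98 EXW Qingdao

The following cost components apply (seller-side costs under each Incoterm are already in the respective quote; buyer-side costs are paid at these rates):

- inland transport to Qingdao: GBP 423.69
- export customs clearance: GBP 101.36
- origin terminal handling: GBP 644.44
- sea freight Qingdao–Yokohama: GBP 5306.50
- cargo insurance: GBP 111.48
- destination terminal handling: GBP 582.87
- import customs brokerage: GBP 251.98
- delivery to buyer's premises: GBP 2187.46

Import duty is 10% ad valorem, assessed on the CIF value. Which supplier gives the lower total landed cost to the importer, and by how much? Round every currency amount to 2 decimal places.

Supplier A is cheaper by GBP 21776.96

Supplier A (CFR):
CIF value = CFR price + insurance = 372413.74 + 111.48 = 372525.22
Import duty = 372525.22 × 10% = 37252.52
Buyer bears (A): 111.48 + 582.87 + 251.98 + 2187.46 = 3133.79
Landed cost (A) = invoice 372413.74 + 3133.79 + duty 37252.52 = 412800.05
Supplier B (EXW):
CIF value = EXW price + inland to port + export clearance + origin terminal + freight + insurance = 385734.98 + 423.69 + 101.36 + 644.44 + 5306.50 + 111.48 = 392322.45
Import duty = 392322.45 × 10% = 39232.25
Buyer bears (B): 423.69 + 101.36 + 644.44 + 5306.50 + 111.48 + 582.87 + 251.98 + 2187.46 = 9609.78
Landed cost (B) = invoice 385734.98 + 9609.78 + duty 39232.25 = 434577.01
Difference = |412800.05 − 434577.01| = 21776.96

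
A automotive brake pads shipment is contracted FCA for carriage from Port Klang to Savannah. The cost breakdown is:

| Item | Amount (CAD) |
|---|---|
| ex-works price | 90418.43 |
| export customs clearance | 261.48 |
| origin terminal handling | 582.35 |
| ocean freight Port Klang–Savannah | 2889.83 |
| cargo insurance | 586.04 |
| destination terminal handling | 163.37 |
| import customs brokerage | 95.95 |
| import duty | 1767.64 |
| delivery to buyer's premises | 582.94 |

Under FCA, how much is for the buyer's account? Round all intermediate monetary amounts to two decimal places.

FCA: the seller delivers export-cleared goods to the carrier; the buyer bears costs from that point.
Seller's account: goods 90418.43 + export clearance 261.48 = 90679.91
Buyer's account: origin terminal 582.35 + freight 2889.83 + insurance 586.04 + destination terminal 163.37 + brokerage 95.95 + duty 1767.64 + delivery 582.94 = 6668.12

Buyer's account: CAD 6668.12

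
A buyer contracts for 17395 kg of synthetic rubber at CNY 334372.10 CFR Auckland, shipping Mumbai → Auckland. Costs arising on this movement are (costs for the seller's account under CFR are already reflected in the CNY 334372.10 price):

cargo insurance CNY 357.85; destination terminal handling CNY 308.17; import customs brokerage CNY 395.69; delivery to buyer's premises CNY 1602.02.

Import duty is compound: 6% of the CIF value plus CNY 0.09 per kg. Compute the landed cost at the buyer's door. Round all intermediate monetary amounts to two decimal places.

Total landed cost: CNY 358685.18

CFR: the seller pays costs through ocean freight to the destination port, but not insurance.
CIF value = CFR price + insurance = 334372.10 + 357.85 = 334729.95
Ad valorem component: 334729.95 × 6% = 20083.80
Specific component: 17395 × 0.09 = 1565.55
Import duty = 20083.80 + 1565.55 = 21649.35
Buyer bears: insurance 357.85 + destination terminal 308.17 + brokerage 395.69 + delivery 1602.02 + duty 21649.35 = 24313.08
Landed cost = invoice 334372.10 + 24313.08 = 358685.18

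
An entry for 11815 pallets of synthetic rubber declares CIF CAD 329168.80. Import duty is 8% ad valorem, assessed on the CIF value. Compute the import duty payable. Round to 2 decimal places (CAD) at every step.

Import duty: CAD 26333.50

Import duty = 329168.80 × 8% = 26333.50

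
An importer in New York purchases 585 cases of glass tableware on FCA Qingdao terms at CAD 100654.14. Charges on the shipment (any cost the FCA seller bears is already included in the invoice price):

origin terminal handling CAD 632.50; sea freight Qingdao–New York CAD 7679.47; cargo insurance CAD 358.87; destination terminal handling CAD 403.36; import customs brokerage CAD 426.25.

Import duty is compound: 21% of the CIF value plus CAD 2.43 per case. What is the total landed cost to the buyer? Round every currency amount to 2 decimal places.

FCA: the seller delivers export-cleared goods to the carrier; the buyer bears costs from that point.
CIF value = FCA price + origin terminal + freight + insurance = 100654.14 + 632.50 + 7679.47 + 358.87 = 109324.98
Ad valorem component: 109324.98 × 21% = 22958.25
Specific component: 585 × 2.43 = 1421.55
Import duty = 22958.25 + 1421.55 = 24379.80
Buyer bears: origin terminal 632.50 + freight 7679.47 + insurance 358.87 + destination terminal 403.36 + brokerage 426.25 + duty 24379.80 = 33880.25
Landed cost = invoice 100654.14 + 33880.25 = 134534.39

Total landed cost: CAD 134534.39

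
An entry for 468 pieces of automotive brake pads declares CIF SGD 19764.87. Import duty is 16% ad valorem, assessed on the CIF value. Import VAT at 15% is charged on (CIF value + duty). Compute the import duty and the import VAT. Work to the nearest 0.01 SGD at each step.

Import duty = 19764.87 × 16% = 3162.38
VAT base = CIF + duty = 19764.87 + 3162.38 = 22927.25
Import VAT = 22927.25 × 15% = 3439.09

Import duty: SGD 3162.38; import VAT: SGD 3439.09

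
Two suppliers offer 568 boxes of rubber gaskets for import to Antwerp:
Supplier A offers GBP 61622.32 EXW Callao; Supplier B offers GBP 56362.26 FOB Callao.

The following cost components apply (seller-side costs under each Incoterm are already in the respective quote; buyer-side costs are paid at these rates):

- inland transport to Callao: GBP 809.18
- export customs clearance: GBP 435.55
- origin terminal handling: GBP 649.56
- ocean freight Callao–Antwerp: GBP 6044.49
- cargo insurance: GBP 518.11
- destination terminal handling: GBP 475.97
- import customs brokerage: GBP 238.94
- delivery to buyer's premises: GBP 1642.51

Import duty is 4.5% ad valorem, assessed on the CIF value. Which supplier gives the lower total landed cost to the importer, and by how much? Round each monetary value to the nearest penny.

Supplier B is cheaper by GBP 7476.29

Supplier A (EXW):
CIF value = EXW price + inland to port + export clearance + origin terminal + freight + insurance = 61622.32 + 809.18 + 435.55 + 649.56 + 6044.49 + 518.11 = 70079.21
Import duty = 70079.21 × 4.5% = 3153.56
Buyer bears (A): 809.18 + 435.55 + 649.56 + 6044.49 + 518.11 + 475.97 + 238.94 + 1642.51 = 10814.31
Landed cost (A) = invoice 61622.32 + 10814.31 + duty 3153.56 = 75590.19
Supplier B (FOB):
CIF value = FOB price + freight + insurance = 56362.26 + 6044.49 + 518.11 = 62924.86
Import duty = 62924.86 × 4.5% = 2831.62
Buyer bears (B): 6044.49 + 518.11 + 475.97 + 238.94 + 1642.51 = 8920.02
Landed cost (B) = invoice 56362.26 + 8920.02 + duty 2831.62 = 68113.90
Difference = |75590.19 − 68113.90| = 7476.29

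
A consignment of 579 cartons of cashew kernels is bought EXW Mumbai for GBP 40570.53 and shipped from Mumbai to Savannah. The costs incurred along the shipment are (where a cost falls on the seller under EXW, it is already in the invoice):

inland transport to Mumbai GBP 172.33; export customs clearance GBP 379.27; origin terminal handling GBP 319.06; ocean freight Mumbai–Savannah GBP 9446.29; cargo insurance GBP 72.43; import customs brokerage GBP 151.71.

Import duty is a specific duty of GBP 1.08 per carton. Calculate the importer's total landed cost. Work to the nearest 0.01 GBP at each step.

EXW: the seller makes goods available at their premises; the buyer bears all onward costs.
CIF value = EXW price + inland to port + export clearance + origin terminal + freight + insurance = 40570.53 + 172.33 + 379.27 + 319.06 + 9446.29 + 72.43 = 50959.91
Import duty = 579 × 1.08 = 625.32
Buyer bears: inland to port 172.33 + export clearance 379.27 + origin terminal 319.06 + freight 9446.29 + insurance 72.43 + brokerage 151.71 + duty 625.32 = 11166.41
Landed cost = invoice 40570.53 + 11166.41 = 51736.94

Total landed cost: GBP 51736.94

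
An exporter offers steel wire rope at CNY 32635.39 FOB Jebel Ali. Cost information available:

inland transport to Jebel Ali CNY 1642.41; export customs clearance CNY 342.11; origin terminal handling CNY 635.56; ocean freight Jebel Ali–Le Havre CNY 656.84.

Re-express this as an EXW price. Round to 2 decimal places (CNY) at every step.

EXW price: CNY 30015.31

Not relevant to the conversion: freight — on the buyer under both terms; not part of either seller's price.
From FOB to EXW, the seller no longer bears: inland to port, export clearance, origin terminal.
EXW price = 32635.39 − 1642.41 − 342.11 − 635.56 = 30015.31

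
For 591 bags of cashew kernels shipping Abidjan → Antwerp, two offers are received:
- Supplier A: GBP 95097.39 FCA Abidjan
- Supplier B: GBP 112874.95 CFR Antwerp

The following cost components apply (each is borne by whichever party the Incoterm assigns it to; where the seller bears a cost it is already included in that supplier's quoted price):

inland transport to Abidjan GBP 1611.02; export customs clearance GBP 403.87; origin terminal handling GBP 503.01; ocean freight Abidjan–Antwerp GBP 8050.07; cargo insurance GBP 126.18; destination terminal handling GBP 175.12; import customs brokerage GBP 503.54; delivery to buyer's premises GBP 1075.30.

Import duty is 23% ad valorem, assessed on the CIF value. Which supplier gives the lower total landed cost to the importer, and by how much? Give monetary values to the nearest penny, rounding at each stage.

Supplier A (FCA):
CIF value = FCA price + origin terminal + freight + insurance = 95097.39 + 503.01 + 8050.07 + 126.18 = 103776.65
Import duty = 103776.65 × 23% = 23868.63
Buyer bears (A): 503.01 + 8050.07 + 126.18 + 175.12 + 503.54 + 1075.30 = 10433.22
Landed cost (A) = invoice 95097.39 + 10433.22 + duty 23868.63 = 129399.24
Supplier B (CFR):
CIF value = CFR price + insurance = 112874.95 + 126.18 = 113001.13
Import duty = 113001.13 × 23% = 25990.26
Buyer bears (B): 126.18 + 175.12 + 503.54 + 1075.30 = 1880.14
Landed cost (B) = invoice 112874.95 + 1880.14 + duty 25990.26 = 140745.35
Difference = |129399.24 − 140745.35| = 11346.11

Supplier A is cheaper by GBP 11346.11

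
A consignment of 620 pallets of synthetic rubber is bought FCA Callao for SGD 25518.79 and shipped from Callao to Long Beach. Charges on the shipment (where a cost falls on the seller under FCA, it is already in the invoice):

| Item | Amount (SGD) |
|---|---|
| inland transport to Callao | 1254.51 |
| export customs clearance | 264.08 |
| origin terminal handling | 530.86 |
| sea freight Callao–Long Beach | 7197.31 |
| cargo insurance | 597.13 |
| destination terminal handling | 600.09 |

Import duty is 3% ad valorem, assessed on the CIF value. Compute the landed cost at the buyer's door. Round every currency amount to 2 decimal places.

FCA: the seller delivers export-cleared goods to the carrier; the buyer bears costs from that point.
Already in the invoice (seller's account under FCA): inland to port, export clearance — exclude.
CIF value = FCA price + origin terminal + freight + insurance = 25518.79 + 530.86 + 7197.31 + 597.13 = 33844.09
Import duty = 33844.09 × 3% = 1015.32
Buyer bears: origin terminal 530.86 + freight 7197.31 + insurance 597.13 + destination terminal 600.09 + duty 1015.32 = 9940.71
Landed cost = invoice 25518.79 + 9940.71 = 35459.50

Total landed cost: SGD 35459.50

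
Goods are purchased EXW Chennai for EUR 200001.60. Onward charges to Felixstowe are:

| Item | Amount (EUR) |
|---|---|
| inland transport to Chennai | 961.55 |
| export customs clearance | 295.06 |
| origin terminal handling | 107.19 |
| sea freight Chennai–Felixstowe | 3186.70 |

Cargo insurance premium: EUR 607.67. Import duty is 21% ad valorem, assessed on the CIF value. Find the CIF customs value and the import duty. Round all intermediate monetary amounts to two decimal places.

CIF = EXW price + pre-shipment costs + freight + insurance
CIF = 200001.60 + 961.55 + 295.06 + 107.19 + 3186.70 + 607.67 = 205159.77
Import duty = 205159.77 × 21% = 43083.55

CIF value: EUR 205159.77; import duty: EUR 43083.55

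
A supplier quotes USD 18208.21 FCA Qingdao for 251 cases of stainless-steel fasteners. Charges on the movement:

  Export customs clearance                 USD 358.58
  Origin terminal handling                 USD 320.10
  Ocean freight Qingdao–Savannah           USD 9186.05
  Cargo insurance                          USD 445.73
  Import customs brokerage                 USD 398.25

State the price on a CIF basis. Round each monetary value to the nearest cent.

CIF price: USD 28160.09

Not relevant to the conversion: export clearance — on the seller under both FCA and CIF; already in the FCA price and stays in the CIF price. brokerage — on the buyer under both terms; not part of either seller's price.
From FCA to CIF, the seller additionally bears: origin terminal, freight, insurance.
CIF price = 18208.21 + 320.10 + 9186.05 + 445.73 = 28160.09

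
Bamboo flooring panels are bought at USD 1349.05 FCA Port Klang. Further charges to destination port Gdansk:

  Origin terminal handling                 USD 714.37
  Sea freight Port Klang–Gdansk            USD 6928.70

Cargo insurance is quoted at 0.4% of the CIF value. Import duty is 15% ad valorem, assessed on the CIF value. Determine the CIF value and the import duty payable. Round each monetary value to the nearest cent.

CIF value: USD 9028.23; import duty: USD 1354.23

Let C be the CIF value. C = FCA price + pre-shipment costs + freight + 0.4% × C
C − 0.4% × C = 1349.05 + 714.37 + 6928.70
0.996 × C = 8992.12
C = 8992.12 / 0.996 = 9028.23
Insurance premium = 0.4% × 9028.23 = 36.11
Import duty = 9028.23 × 15% = 1354.23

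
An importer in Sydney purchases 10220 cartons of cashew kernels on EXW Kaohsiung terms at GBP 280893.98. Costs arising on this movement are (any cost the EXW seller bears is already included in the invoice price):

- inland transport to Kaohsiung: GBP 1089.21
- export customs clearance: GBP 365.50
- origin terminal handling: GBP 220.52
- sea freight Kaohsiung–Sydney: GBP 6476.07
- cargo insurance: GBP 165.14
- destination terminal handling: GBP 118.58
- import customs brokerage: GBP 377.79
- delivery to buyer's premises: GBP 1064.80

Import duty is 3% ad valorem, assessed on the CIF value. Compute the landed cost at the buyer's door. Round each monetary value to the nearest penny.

Total landed cost: GBP 299447.90

EXW: the seller makes goods available at their premises; the buyer bears all onward costs.
CIF value = EXW price + inland to port + export clearance + origin terminal + freight + insurance = 280893.98 + 1089.21 + 365.50 + 220.52 + 6476.07 + 165.14 = 289210.42
Import duty = 289210.42 × 3% = 8676.31
Buyer bears: inland to port 1089.21 + export clearance 365.50 + origin terminal 220.52 + freight 6476.07 + insurance 165.14 + destination terminal 118.58 + brokerage 377.79 + delivery 1064.80 + duty 8676.31 = 18553.92
Landed cost = invoice 280893.98 + 18553.92 = 299447.90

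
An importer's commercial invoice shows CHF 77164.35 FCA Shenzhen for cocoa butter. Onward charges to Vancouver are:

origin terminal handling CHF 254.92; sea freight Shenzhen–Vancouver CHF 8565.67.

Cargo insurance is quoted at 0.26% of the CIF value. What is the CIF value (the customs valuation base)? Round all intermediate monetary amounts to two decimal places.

CIF value: CHF 86209.08

Let C be the CIF value. C = FCA price + pre-shipment costs + freight + 0.26% × C
C − 0.26% × C = 77164.35 + 254.92 + 8565.67
0.9974 × C = 85984.94
C = 85984.94 / 0.9974 = 86209.08
Insurance premium = 0.26% × 86209.08 = 224.14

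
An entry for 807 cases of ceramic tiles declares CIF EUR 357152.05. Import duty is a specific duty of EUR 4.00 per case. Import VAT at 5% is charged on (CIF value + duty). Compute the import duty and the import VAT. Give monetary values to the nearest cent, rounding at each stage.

Import duty: EUR 3228.00; import VAT: EUR 18019.00

Import duty = 807 × 4.00 = 3228.00
VAT base = CIF + duty = 357152.05 + 3228.00 = 360380.05
Import VAT = 360380.05 × 5% = 18019.00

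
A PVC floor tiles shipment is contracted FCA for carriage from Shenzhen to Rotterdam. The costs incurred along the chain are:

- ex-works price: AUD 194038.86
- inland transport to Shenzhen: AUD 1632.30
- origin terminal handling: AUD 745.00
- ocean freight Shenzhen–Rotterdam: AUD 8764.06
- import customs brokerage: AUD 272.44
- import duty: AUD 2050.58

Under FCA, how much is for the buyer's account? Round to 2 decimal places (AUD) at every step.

Buyer's account: AUD 11832.08

FCA: the seller delivers export-cleared goods to the carrier; the buyer bears costs from that point.
Seller's account: goods 194038.86 + inland to port 1632.30 = 195671.16
Buyer's account: origin terminal 745.00 + freight 8764.06 + brokerage 272.44 + duty 2050.58 = 11832.08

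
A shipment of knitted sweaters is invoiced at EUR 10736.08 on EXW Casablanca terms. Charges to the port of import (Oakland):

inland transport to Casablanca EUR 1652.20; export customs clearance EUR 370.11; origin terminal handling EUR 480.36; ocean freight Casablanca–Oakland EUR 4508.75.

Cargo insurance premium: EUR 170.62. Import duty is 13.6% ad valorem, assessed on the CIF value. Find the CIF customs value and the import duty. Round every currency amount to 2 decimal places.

CIF value: EUR 17918.12; import duty: EUR 2436.86

CIF = EXW price + pre-shipment costs + freight + insurance
CIF = 10736.08 + 1652.20 + 370.11 + 480.36 + 4508.75 + 170.62 = 17918.12
Import duty = 17918.12 × 13.6% = 2436.86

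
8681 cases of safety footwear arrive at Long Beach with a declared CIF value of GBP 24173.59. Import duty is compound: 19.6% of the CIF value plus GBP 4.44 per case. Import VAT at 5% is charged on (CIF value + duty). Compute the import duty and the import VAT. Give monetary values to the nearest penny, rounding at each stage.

Ad valorem component: 24173.59 × 19.6% = 4738.02
Specific component: 8681 × 4.44 = 38543.64
Import duty = 4738.02 + 38543.64 = 43281.66
VAT base = CIF + duty = 24173.59 + 43281.66 = 67455.25
Import VAT = 67455.25 × 5% = 3372.76

Import duty: GBP 43281.66; import VAT: GBP 3372.76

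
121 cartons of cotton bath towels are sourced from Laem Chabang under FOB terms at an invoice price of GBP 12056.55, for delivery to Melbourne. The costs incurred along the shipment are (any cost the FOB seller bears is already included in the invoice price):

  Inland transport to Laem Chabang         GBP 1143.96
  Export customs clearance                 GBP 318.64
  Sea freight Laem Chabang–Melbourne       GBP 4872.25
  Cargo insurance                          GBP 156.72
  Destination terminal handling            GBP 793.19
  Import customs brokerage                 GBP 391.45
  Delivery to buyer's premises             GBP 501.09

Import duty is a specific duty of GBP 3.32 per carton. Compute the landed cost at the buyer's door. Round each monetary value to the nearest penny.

Total landed cost: GBP 19172.97

FOB: the seller bears costs until goods are on board at the origin port; the buyer bears freight, insurance and all costs thereafter.
Already in the invoice (seller's account under FOB): inland to port, export clearance — exclude.
CIF value = FOB price + freight + insurance = 12056.55 + 4872.25 + 156.72 = 17085.52
Import duty = 121 × 3.32 = 401.72
Buyer bears: freight 4872.25 + insurance 156.72 + destination terminal 793.19 + brokerage 391.45 + delivery 501.09 + duty 401.72 = 7116.42
Landed cost = invoice 12056.55 + 7116.42 = 19172.97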